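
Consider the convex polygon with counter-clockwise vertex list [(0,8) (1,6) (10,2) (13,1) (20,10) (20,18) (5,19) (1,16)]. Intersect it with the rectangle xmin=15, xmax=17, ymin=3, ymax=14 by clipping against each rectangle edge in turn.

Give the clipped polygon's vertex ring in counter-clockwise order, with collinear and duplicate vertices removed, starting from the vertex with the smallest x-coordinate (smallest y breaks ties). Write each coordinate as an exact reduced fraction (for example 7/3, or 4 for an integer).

1. After x ≥ 15: [(15,25/7) (20,10) (20,18) (15,55/3)]
2. After x ≤ 17: [(15,25/7) (17,43/7) (17,91/5) (15,55/3)]
3. After y ≥ 3: [(15,25/7) (17,43/7) (17,91/5) (15,55/3)]
4. After y ≤ 14: [(15,14) (15,25/7) (17,43/7) (17,14)]
5. Canonical ring: [(15,25/7) (17,43/7) (17,14) (15,14)]

Clipped polygon: [(15,25/7) (17,43/7) (17,14) (15,14)]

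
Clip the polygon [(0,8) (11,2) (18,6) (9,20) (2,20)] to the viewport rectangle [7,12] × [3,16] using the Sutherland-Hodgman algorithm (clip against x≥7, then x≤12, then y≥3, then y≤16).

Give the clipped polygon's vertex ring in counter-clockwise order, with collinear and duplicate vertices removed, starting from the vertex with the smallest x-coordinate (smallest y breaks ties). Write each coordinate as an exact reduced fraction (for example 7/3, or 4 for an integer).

1. After x ≥ 7: [(7,46/11) (11,2) (18,6) (9,20) (7,20)]
2. After x ≤ 12: [(7,46/11) (11,2) (12,18/7) (12,46/3) (9,20) (7,20)]
3. After y ≥ 3: [(7,46/11) (55/6,3) (12,3) (12,46/3) (9,20) (7,20)]
4. After y ≤ 16: [(7,16) (7,46/11) (55/6,3) (12,3) (12,46/3) (81/7,16)]
5. Canonical ring: [(7,46/11) (55/6,3) (12,3) (12,46/3) (81/7,16) (7,16)]

Clipped polygon: [(7,46/11) (55/6,3) (12,3) (12,46/3) (81/7,16) (7,16)]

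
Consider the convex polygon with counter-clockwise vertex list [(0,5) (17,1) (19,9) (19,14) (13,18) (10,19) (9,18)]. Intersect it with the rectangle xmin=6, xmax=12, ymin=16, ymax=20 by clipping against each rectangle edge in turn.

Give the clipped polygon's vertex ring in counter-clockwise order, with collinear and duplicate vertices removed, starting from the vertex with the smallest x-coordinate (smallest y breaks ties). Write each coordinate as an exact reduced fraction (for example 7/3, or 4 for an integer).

1. After x ≥ 6: [(6,41/3) (6,61/17) (17,1) (19,9) (19,14) (13,18) (10,19) (9,18)]
2. After x ≤ 12: [(6,41/3) (6,61/17) (12,37/17) (12,55/3) (10,19) (9,18)]
3. After y ≥ 16: [(99/13,16) (12,16) (12,55/3) (10,19) (9,18)]
4. After y ≤ 20: [(99/13,16) (12,16) (12,55/3) (10,19) (9,18)]
5. Canonical ring: [(99/13,16) (12,16) (12,55/3) (10,19) (9,18)]

Clipped polygon: [(99/13,16) (12,16) (12,55/3) (10,19) (9,18)]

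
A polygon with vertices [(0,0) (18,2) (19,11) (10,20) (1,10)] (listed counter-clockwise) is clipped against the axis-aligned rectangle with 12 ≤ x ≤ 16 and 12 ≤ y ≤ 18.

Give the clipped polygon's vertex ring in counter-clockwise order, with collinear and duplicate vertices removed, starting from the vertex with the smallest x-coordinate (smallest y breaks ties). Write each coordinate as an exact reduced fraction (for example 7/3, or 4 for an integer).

Clipped polygon: [(12,12) (16,12) (16,14) (12,18)]

1. After x ≥ 12: [(12,4/3) (18,2) (19,11) (12,18)]
2. After x ≤ 16: [(12,4/3) (16,16/9) (16,14) (12,18)]
3. After y ≥ 12: [(12,12) (16,12) (16,14) (12,18)]
4. After y ≤ 18: [(12,12) (16,12) (16,14) (12,18)]
5. Canonical ring: [(12,12) (16,12) (16,14) (12,18)]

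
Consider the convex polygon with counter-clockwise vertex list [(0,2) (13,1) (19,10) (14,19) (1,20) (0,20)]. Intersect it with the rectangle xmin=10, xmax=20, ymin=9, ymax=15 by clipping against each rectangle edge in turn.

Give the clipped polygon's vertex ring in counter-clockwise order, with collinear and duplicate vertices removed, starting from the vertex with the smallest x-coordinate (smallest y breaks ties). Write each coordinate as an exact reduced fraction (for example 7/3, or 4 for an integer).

1. After x ≥ 10: [(10,16/13) (13,1) (19,10) (14,19) (10,251/13)]
2. After x ≤ 20: [(10,16/13) (13,1) (19,10) (14,19) (10,251/13)]
3. After y ≥ 9: [(10,9) (55/3,9) (19,10) (14,19) (10,251/13)]
4. After y ≤ 15: [(10,15) (10,9) (55/3,9) (19,10) (146/9,15)]
5. Canonical ring: [(10,9) (55/3,9) (19,10) (146/9,15) (10,15)]

Clipped polygon: [(10,9) (55/3,9) (19,10) (146/9,15) (10,15)]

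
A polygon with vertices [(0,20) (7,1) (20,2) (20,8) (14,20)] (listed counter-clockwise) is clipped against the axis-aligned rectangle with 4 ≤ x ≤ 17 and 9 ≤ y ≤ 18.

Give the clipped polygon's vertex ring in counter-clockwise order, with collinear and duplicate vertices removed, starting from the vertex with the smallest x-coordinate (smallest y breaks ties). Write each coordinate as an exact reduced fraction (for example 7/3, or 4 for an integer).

1. After x ≥ 4: [(4,20) (4,64/7) (7,1) (20,2) (20,8) (14,20)]
2. After x ≤ 17: [(4,20) (4,64/7) (7,1) (17,23/13) (17,14) (14,20)]
3. After y ≥ 9: [(4,20) (4,64/7) (77/19,9) (17,9) (17,14) (14,20)]
4. After y ≤ 18: [(4,18) (4,64/7) (77/19,9) (17,9) (17,14) (15,18)]
5. Canonical ring: [(4,64/7) (77/19,9) (17,9) (17,14) (15,18) (4,18)]

Clipped polygon: [(4,64/7) (77/19,9) (17,9) (17,14) (15,18) (4,18)]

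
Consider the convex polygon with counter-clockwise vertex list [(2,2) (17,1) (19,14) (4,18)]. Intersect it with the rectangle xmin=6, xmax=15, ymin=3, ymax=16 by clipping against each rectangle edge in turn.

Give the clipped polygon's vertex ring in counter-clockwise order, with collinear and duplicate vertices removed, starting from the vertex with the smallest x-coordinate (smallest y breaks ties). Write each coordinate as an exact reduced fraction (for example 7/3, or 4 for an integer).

Clipped polygon: [(6,3) (15,3) (15,226/15) (23/2,16) (6,16)]

1. After x ≥ 6: [(6,26/15) (17,1) (19,14) (6,262/15)]
2. After x ≤ 15: [(6,26/15) (15,17/15) (15,226/15) (6,262/15)]
3. After y ≥ 3: [(6,3) (15,3) (15,226/15) (6,262/15)]
4. After y ≤ 16: [(6,16) (6,3) (15,3) (15,226/15) (23/2,16)]
5. Canonical ring: [(6,3) (15,3) (15,226/15) (23/2,16) (6,16)]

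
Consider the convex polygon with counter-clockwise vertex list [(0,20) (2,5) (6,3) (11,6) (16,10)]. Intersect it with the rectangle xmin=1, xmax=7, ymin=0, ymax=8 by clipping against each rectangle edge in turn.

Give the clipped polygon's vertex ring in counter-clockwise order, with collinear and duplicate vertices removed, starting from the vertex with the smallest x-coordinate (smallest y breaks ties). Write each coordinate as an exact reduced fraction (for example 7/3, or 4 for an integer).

1. After x ≥ 1: [(1,155/8) (1,25/2) (2,5) (6,3) (11,6) (16,10)]
2. After x ≤ 7: [(7,125/8) (1,155/8) (1,25/2) (2,5) (6,3) (7,18/5)]
3. After y ≥ 0: [(7,125/8) (1,155/8) (1,25/2) (2,5) (6,3) (7,18/5)]
4. After y ≤ 8: [(7,8) (8/5,8) (2,5) (6,3) (7,18/5)]
5. Canonical ring: [(8/5,8) (2,5) (6,3) (7,18/5) (7,8)]

Clipped polygon: [(8/5,8) (2,5) (6,3) (7,18/5) (7,8)]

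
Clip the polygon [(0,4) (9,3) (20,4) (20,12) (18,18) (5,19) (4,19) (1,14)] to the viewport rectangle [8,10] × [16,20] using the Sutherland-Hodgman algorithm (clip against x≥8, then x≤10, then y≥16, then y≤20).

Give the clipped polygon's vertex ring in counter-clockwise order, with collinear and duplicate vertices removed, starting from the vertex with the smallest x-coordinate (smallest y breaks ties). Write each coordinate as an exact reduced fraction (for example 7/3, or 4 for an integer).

Clipped polygon: [(8,16) (10,16) (10,242/13) (8,244/13)]

1. After x ≥ 8: [(8,28/9) (9,3) (20,4) (20,12) (18,18) (8,244/13)]
2. After x ≤ 10: [(8,28/9) (9,3) (10,34/11) (10,242/13) (8,244/13)]
3. After y ≥ 16: [(8,16) (10,16) (10,242/13) (8,244/13)]
4. After y ≤ 20: [(8,16) (10,16) (10,242/13) (8,244/13)]
5. Canonical ring: [(8,16) (10,16) (10,242/13) (8,244/13)]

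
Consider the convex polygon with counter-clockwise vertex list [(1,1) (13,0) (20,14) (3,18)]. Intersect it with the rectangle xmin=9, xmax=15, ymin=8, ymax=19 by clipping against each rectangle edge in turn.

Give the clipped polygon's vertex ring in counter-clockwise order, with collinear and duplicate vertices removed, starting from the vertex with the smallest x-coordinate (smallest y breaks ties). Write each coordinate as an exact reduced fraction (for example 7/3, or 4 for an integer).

1. After x ≥ 9: [(9,1/3) (13,0) (20,14) (9,282/17)]
2. After x ≤ 15: [(9,1/3) (13,0) (15,4) (15,258/17) (9,282/17)]
3. After y ≥ 8: [(9,8) (15,8) (15,258/17) (9,282/17)]
4. After y ≤ 19: [(9,8) (15,8) (15,258/17) (9,282/17)]
5. Canonical ring: [(9,8) (15,8) (15,258/17) (9,282/17)]

Clipped polygon: [(9,8) (15,8) (15,258/17) (9,282/17)]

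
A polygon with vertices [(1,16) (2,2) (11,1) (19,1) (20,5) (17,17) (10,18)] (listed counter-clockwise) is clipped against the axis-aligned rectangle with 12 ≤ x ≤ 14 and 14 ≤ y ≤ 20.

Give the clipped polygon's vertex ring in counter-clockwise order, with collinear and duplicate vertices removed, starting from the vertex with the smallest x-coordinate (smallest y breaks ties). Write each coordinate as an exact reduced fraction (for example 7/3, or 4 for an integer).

Clipped polygon: [(12,14) (14,14) (14,122/7) (12,124/7)]

1. After x ≥ 12: [(12,1) (19,1) (20,5) (17,17) (12,124/7)]
2. After x ≤ 14: [(12,1) (14,1) (14,122/7) (12,124/7)]
3. After y ≥ 14: [(12,14) (14,14) (14,122/7) (12,124/7)]
4. After y ≤ 20: [(12,14) (14,14) (14,122/7) (12,124/7)]
5. Canonical ring: [(12,14) (14,14) (14,122/7) (12,124/7)]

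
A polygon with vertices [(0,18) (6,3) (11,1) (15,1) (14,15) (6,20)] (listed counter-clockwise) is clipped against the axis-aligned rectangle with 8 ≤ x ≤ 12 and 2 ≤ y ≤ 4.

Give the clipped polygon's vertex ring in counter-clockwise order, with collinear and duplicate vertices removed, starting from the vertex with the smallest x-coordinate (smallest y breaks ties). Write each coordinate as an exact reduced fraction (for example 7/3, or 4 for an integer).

Clipped polygon: [(8,11/5) (17/2,2) (12,2) (12,4) (8,4)]

1. After x ≥ 8: [(8,11/5) (11,1) (15,1) (14,15) (8,75/4)]
2. After x ≤ 12: [(8,11/5) (11,1) (12,1) (12,65/4) (8,75/4)]
3. After y ≥ 2: [(8,11/5) (17/2,2) (12,2) (12,65/4) (8,75/4)]
4. After y ≤ 4: [(8,4) (8,11/5) (17/2,2) (12,2) (12,4)]
5. Canonical ring: [(8,11/5) (17/2,2) (12,2) (12,4) (8,4)]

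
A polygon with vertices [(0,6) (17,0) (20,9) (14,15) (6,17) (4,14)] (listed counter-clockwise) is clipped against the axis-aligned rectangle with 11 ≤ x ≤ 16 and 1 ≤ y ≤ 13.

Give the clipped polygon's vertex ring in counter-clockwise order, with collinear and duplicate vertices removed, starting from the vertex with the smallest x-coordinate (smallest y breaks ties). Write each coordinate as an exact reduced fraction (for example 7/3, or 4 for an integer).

1. After x ≥ 11: [(11,36/17) (17,0) (20,9) (14,15) (11,63/4)]
2. After x ≤ 16: [(11,36/17) (16,6/17) (16,13) (14,15) (11,63/4)]
3. After y ≥ 1: [(11,36/17) (85/6,1) (16,1) (16,13) (14,15) (11,63/4)]
4. After y ≤ 13: [(11,13) (11,36/17) (85/6,1) (16,1) (16,13) (16,13)]
5. Canonical ring: [(11,36/17) (85/6,1) (16,1) (16,13) (11,13)]

Clipped polygon: [(11,36/17) (85/6,1) (16,1) (16,13) (11,13)]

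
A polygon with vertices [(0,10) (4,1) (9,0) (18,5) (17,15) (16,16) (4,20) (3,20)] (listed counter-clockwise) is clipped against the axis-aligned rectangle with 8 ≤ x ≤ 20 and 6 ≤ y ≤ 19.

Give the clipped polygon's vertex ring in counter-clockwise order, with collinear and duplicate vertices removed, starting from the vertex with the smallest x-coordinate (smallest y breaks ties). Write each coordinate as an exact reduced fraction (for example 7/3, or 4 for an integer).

Clipped polygon: [(8,6) (179/10,6) (17,15) (16,16) (8,56/3)]

1. After x ≥ 8: [(8,1/5) (9,0) (18,5) (17,15) (16,16) (8,56/3)]
2. After x ≤ 20: [(8,1/5) (9,0) (18,5) (17,15) (16,16) (8,56/3)]
3. After y ≥ 6: [(8,6) (179/10,6) (17,15) (16,16) (8,56/3)]
4. After y ≤ 19: [(8,6) (179/10,6) (17,15) (16,16) (8,56/3)]
5. Canonical ring: [(8,6) (179/10,6) (17,15) (16,16) (8,56/3)]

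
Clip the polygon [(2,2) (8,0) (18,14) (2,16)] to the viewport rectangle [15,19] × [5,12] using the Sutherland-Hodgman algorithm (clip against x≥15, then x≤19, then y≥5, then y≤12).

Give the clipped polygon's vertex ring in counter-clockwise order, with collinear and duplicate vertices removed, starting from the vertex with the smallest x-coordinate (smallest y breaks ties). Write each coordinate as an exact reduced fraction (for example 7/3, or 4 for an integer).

1. After x ≥ 15: [(15,49/5) (18,14) (15,115/8)]
2. After x ≤ 19: [(15,49/5) (18,14) (15,115/8)]
3. After y ≥ 5: [(15,49/5) (18,14) (15,115/8)]
4. After y ≤ 12: [(15,12) (15,49/5) (116/7,12)]
5. Canonical ring: [(15,49/5) (116/7,12) (15,12)]

Clipped polygon: [(15,49/5) (116/7,12) (15,12)]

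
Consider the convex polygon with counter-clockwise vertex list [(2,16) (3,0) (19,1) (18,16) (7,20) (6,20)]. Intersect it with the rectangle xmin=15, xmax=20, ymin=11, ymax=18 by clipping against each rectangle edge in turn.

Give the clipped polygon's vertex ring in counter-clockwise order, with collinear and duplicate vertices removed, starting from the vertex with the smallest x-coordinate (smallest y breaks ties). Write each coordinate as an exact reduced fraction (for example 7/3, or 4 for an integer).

1. After x ≥ 15: [(15,3/4) (19,1) (18,16) (15,188/11)]
2. After x ≤ 20: [(15,3/4) (19,1) (18,16) (15,188/11)]
3. After y ≥ 11: [(15,11) (55/3,11) (18,16) (15,188/11)]
4. After y ≤ 18: [(15,11) (55/3,11) (18,16) (15,188/11)]
5. Canonical ring: [(15,11) (55/3,11) (18,16) (15,188/11)]

Clipped polygon: [(15,11) (55/3,11) (18,16) (15,188/11)]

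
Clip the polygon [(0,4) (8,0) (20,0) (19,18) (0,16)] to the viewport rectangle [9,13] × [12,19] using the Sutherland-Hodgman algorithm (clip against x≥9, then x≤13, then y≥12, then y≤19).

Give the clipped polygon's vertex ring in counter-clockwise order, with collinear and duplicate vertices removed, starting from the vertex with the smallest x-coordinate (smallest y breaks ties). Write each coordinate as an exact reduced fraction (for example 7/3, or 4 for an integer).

1. After x ≥ 9: [(9,0) (20,0) (19,18) (9,322/19)]
2. After x ≤ 13: [(9,0) (13,0) (13,330/19) (9,322/19)]
3. After y ≥ 12: [(9,12) (13,12) (13,330/19) (9,322/19)]
4. After y ≤ 19: [(9,12) (13,12) (13,330/19) (9,322/19)]
5. Canonical ring: [(9,12) (13,12) (13,330/19) (9,322/19)]

Clipped polygon: [(9,12) (13,12) (13,330/19) (9,322/19)]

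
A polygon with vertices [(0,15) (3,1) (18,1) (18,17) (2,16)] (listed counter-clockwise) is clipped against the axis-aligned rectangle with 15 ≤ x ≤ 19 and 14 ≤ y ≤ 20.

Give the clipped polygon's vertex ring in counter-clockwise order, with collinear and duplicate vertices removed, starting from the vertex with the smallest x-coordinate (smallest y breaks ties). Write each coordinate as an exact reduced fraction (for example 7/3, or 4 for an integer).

Clipped polygon: [(15,14) (18,14) (18,17) (15,269/16)]

1. After x ≥ 15: [(15,1) (18,1) (18,17) (15,269/16)]
2. After x ≤ 19: [(15,1) (18,1) (18,17) (15,269/16)]
3. After y ≥ 14: [(15,14) (18,14) (18,17) (15,269/16)]
4. After y ≤ 20: [(15,14) (18,14) (18,17) (15,269/16)]
5. Canonical ring: [(15,14) (18,14) (18,17) (15,269/16)]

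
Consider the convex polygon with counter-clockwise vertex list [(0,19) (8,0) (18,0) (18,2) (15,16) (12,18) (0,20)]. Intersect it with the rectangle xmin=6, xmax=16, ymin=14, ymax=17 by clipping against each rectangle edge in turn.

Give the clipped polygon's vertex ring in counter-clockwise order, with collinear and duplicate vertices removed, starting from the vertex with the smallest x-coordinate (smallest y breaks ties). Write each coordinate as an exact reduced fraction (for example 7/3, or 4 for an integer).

1. After x ≥ 6: [(6,19/4) (8,0) (18,0) (18,2) (15,16) (12,18) (6,19)]
2. After x ≤ 16: [(6,19/4) (8,0) (16,0) (16,34/3) (15,16) (12,18) (6,19)]
3. After y ≥ 14: [(6,14) (108/7,14) (15,16) (12,18) (6,19)]
4. After y ≤ 17: [(6,17) (6,14) (108/7,14) (15,16) (27/2,17)]
5. Canonical ring: [(6,14) (108/7,14) (15,16) (27/2,17) (6,17)]

Clipped polygon: [(6,14) (108/7,14) (15,16) (27/2,17) (6,17)]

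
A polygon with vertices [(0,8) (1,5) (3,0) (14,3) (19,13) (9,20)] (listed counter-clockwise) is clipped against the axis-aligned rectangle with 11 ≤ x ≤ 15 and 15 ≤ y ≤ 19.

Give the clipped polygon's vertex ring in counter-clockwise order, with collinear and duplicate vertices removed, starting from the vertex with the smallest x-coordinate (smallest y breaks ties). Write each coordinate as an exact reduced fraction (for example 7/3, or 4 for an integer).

Clipped polygon: [(11,15) (15,15) (15,79/5) (11,93/5)]

1. After x ≥ 11: [(11,24/11) (14,3) (19,13) (11,93/5)]
2. After x ≤ 15: [(11,24/11) (14,3) (15,5) (15,79/5) (11,93/5)]
3. After y ≥ 15: [(11,15) (15,15) (15,79/5) (11,93/5)]
4. After y ≤ 19: [(11,15) (15,15) (15,79/5) (11,93/5)]
5. Canonical ring: [(11,15) (15,15) (15,79/5) (11,93/5)]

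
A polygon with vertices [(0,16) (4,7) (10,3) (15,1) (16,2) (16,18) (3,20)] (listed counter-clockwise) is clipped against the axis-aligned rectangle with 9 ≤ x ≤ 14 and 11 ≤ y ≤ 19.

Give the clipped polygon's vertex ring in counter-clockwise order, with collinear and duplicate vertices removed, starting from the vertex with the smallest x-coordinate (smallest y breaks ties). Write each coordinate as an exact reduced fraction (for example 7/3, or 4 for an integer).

1. After x ≥ 9: [(9,11/3) (10,3) (15,1) (16,2) (16,18) (9,248/13)]
2. After x ≤ 14: [(9,11/3) (10,3) (14,7/5) (14,238/13) (9,248/13)]
3. After y ≥ 11: [(9,11) (14,11) (14,238/13) (9,248/13)]
4. After y ≤ 19: [(9,19) (9,11) (14,11) (14,238/13) (19/2,19)]
5. Canonical ring: [(9,11) (14,11) (14,238/13) (19/2,19) (9,19)]

Clipped polygon: [(9,11) (14,11) (14,238/13) (19/2,19) (9,19)]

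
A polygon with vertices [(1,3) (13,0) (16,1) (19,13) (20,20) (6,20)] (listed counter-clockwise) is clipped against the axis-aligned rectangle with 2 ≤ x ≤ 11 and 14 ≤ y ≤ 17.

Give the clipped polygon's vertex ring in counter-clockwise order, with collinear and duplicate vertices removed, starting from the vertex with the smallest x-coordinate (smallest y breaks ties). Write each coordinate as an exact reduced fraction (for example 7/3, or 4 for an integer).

Clipped polygon: [(72/17,14) (11,14) (11,17) (87/17,17)]

1. After x ≥ 2: [(2,32/5) (2,11/4) (13,0) (16,1) (19,13) (20,20) (6,20)]
2. After x ≤ 11: [(2,32/5) (2,11/4) (11,1/2) (11,20) (6,20)]
3. After y ≥ 14: [(72/17,14) (11,14) (11,20) (6,20)]
4. After y ≤ 17: [(87/17,17) (72/17,14) (11,14) (11,17)]
5. Canonical ring: [(72/17,14) (11,14) (11,17) (87/17,17)]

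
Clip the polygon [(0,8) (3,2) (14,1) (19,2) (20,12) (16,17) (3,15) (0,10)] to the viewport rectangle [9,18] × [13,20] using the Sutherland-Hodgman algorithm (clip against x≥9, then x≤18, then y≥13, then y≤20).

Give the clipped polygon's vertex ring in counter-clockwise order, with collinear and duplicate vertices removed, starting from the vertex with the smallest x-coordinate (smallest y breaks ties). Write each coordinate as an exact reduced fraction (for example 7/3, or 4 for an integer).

Clipped polygon: [(9,13) (18,13) (18,29/2) (16,17) (9,207/13)]

1. After x ≥ 9: [(9,16/11) (14,1) (19,2) (20,12) (16,17) (9,207/13)]
2. After x ≤ 18: [(9,16/11) (14,1) (18,9/5) (18,29/2) (16,17) (9,207/13)]
3. After y ≥ 13: [(9,13) (18,13) (18,29/2) (16,17) (9,207/13)]
4. After y ≤ 20: [(9,13) (18,13) (18,29/2) (16,17) (9,207/13)]
5. Canonical ring: [(9,13) (18,13) (18,29/2) (16,17) (9,207/13)]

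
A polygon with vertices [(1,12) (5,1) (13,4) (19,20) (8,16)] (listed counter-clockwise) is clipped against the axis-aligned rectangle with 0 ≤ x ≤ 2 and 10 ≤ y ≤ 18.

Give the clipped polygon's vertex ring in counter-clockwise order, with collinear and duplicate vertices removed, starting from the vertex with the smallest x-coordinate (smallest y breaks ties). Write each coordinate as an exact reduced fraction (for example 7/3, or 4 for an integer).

1. After x ≥ 0: [(1,12) (5,1) (13,4) (19,20) (8,16)]
2. After x ≤ 2: [(2,88/7) (1,12) (2,37/4)]
3. After y ≥ 10: [(2,10) (2,88/7) (1,12) (19/11,10)]
4. After y ≤ 18: [(2,10) (2,88/7) (1,12) (19/11,10)]
5. Canonical ring: [(1,12) (19/11,10) (2,10) (2,88/7)]

Clipped polygon: [(1,12) (19/11,10) (2,10) (2,88/7)]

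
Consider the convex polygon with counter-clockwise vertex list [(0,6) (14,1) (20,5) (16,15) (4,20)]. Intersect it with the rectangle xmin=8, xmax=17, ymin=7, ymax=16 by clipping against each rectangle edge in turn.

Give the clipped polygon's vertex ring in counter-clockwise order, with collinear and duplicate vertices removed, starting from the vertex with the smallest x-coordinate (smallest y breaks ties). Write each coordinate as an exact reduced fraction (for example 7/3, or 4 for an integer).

Clipped polygon: [(8,7) (17,7) (17,25/2) (16,15) (68/5,16) (8,16)]

1. After x ≥ 8: [(8,22/7) (14,1) (20,5) (16,15) (8,55/3)]
2. After x ≤ 17: [(8,22/7) (14,1) (17,3) (17,25/2) (16,15) (8,55/3)]
3. After y ≥ 7: [(8,7) (17,7) (17,25/2) (16,15) (8,55/3)]
4. After y ≤ 16: [(8,16) (8,7) (17,7) (17,25/2) (16,15) (68/5,16)]
5. Canonical ring: [(8,7) (17,7) (17,25/2) (16,15) (68/5,16) (8,16)]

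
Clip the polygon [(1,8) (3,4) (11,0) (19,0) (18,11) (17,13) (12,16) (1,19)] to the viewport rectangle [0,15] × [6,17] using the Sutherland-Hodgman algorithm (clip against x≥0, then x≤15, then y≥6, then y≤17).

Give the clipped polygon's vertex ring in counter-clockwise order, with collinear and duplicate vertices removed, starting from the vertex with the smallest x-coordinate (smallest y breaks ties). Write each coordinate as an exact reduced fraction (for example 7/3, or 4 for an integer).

1. After x ≥ 0: [(1,8) (3,4) (11,0) (19,0) (18,11) (17,13) (12,16) (1,19)]
2. After x ≤ 15: [(1,8) (3,4) (11,0) (15,0) (15,71/5) (12,16) (1,19)]
3. After y ≥ 6: [(1,8) (2,6) (15,6) (15,71/5) (12,16) (1,19)]
4. After y ≤ 17: [(1,17) (1,8) (2,6) (15,6) (15,71/5) (12,16) (25/3,17)]
5. Canonical ring: [(1,8) (2,6) (15,6) (15,71/5) (12,16) (25/3,17) (1,17)]

Clipped polygon: [(1,8) (2,6) (15,6) (15,71/5) (12,16) (25/3,17) (1,17)]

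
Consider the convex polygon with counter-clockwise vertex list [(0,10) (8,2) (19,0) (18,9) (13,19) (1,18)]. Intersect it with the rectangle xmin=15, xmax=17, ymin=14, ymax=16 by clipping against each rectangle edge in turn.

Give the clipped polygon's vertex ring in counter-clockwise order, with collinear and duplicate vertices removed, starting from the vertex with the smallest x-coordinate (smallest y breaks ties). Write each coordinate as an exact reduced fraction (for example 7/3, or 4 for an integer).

Clipped polygon: [(15,14) (31/2,14) (15,15)]

1. After x ≥ 15: [(15,8/11) (19,0) (18,9) (15,15)]
2. After x ≤ 17: [(15,8/11) (17,4/11) (17,11) (15,15)]
3. After y ≥ 14: [(15,14) (31/2,14) (15,15)]
4. After y ≤ 16: [(15,14) (31/2,14) (15,15)]
5. Canonical ring: [(15,14) (31/2,14) (15,15)]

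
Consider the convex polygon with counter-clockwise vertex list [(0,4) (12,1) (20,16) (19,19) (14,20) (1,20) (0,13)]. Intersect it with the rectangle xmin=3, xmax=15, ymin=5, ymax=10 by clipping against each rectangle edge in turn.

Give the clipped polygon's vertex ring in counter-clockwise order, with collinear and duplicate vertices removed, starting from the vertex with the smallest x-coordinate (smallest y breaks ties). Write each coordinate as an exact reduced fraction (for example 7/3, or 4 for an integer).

1. After x ≥ 3: [(3,13/4) (12,1) (20,16) (19,19) (14,20) (3,20)]
2. After x ≤ 15: [(3,13/4) (12,1) (15,53/8) (15,99/5) (14,20) (3,20)]
3. After y ≥ 5: [(3,5) (212/15,5) (15,53/8) (15,99/5) (14,20) (3,20)]
4. After y ≤ 10: [(3,10) (3,5) (212/15,5) (15,53/8) (15,10)]
5. Canonical ring: [(3,5) (212/15,5) (15,53/8) (15,10) (3,10)]

Clipped polygon: [(3,5) (212/15,5) (15,53/8) (15,10) (3,10)]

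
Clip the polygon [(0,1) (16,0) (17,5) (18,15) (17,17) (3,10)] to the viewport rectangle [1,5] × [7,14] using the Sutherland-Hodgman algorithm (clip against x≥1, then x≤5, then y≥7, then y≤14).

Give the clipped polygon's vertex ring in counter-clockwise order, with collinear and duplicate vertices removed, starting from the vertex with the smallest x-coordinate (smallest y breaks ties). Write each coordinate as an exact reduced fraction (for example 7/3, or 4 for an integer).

1. After x ≥ 1: [(1,4) (1,15/16) (16,0) (17,5) (18,15) (17,17) (3,10)]
2. After x ≤ 5: [(1,4) (1,15/16) (5,11/16) (5,11) (3,10)]
3. After y ≥ 7: [(2,7) (5,7) (5,11) (3,10)]
4. After y ≤ 14: [(2,7) (5,7) (5,11) (3,10)]
5. Canonical ring: [(2,7) (5,7) (5,11) (3,10)]

Clipped polygon: [(2,7) (5,7) (5,11) (3,10)]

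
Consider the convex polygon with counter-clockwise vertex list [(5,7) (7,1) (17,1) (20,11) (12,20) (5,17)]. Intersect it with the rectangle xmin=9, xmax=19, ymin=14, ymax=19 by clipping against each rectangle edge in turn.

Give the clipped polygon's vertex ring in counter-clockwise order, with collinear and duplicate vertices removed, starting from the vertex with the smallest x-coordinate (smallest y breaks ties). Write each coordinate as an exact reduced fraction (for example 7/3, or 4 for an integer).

Clipped polygon: [(9,14) (52/3,14) (116/9,19) (29/3,19) (9,131/7)]

1. After x ≥ 9: [(9,1) (17,1) (20,11) (12,20) (9,131/7)]
2. After x ≤ 19: [(9,1) (17,1) (19,23/3) (19,97/8) (12,20) (9,131/7)]
3. After y ≥ 14: [(9,14) (52/3,14) (12,20) (9,131/7)]
4. After y ≤ 19: [(9,14) (52/3,14) (116/9,19) (29/3,19) (9,131/7)]
5. Canonical ring: [(9,14) (52/3,14) (116/9,19) (29/3,19) (9,131/7)]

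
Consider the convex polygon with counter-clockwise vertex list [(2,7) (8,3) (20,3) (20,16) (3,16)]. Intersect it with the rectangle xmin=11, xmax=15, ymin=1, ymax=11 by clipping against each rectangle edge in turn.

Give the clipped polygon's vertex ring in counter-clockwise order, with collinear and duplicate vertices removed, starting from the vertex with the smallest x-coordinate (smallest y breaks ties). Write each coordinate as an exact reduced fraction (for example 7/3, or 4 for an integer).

1. After x ≥ 11: [(11,3) (20,3) (20,16) (11,16)]
2. After x ≤ 15: [(11,3) (15,3) (15,16) (11,16)]
3. After y ≥ 1: [(11,3) (15,3) (15,16) (11,16)]
4. After y ≤ 11: [(11,11) (11,3) (15,3) (15,11)]
5. Canonical ring: [(11,3) (15,3) (15,11) (11,11)]

Clipped polygon: [(11,3) (15,3) (15,11) (11,11)]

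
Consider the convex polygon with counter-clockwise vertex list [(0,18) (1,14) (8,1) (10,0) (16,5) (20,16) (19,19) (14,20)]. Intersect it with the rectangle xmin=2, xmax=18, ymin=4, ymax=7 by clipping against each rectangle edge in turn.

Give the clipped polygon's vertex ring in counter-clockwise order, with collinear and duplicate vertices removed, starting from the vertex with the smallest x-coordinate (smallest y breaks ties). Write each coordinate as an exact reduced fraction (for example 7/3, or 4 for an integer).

Clipped polygon: [(62/13,7) (83/13,4) (74/5,4) (16,5) (184/11,7)]

1. After x ≥ 2: [(2,128/7) (2,85/7) (8,1) (10,0) (16,5) (20,16) (19,19) (14,20)]
2. After x ≤ 18: [(2,128/7) (2,85/7) (8,1) (10,0) (16,5) (18,21/2) (18,96/5) (14,20)]
3. After y ≥ 4: [(2,128/7) (2,85/7) (83/13,4) (74/5,4) (16,5) (18,21/2) (18,96/5) (14,20)]
4. After y ≤ 7: [(62/13,7) (83/13,4) (74/5,4) (16,5) (184/11,7)]
5. Canonical ring: [(62/13,7) (83/13,4) (74/5,4) (16,5) (184/11,7)]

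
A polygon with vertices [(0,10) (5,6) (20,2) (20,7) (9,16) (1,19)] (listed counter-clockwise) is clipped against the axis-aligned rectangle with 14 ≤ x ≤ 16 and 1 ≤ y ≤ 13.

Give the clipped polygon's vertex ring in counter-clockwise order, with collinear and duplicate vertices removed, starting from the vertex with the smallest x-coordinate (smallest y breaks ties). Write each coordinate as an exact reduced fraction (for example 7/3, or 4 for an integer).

1. After x ≥ 14: [(14,18/5) (20,2) (20,7) (14,131/11)]
2. After x ≤ 16: [(14,18/5) (16,46/15) (16,113/11) (14,131/11)]
3. After y ≥ 1: [(14,18/5) (16,46/15) (16,113/11) (14,131/11)]
4. After y ≤ 13: [(14,18/5) (16,46/15) (16,113/11) (14,131/11)]
5. Canonical ring: [(14,18/5) (16,46/15) (16,113/11) (14,131/11)]

Clipped polygon: [(14,18/5) (16,46/15) (16,113/11) (14,131/11)]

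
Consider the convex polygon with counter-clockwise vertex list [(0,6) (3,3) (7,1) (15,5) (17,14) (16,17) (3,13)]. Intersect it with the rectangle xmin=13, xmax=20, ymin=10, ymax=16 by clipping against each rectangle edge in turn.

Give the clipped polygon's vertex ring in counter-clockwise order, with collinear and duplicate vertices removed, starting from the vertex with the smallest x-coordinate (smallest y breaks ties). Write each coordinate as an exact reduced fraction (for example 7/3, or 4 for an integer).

1. After x ≥ 13: [(13,4) (15,5) (17,14) (16,17) (13,209/13)]
2. After x ≤ 20: [(13,4) (15,5) (17,14) (16,17) (13,209/13)]
3. After y ≥ 10: [(13,10) (145/9,10) (17,14) (16,17) (13,209/13)]
4. After y ≤ 16: [(13,16) (13,10) (145/9,10) (17,14) (49/3,16)]
5. Canonical ring: [(13,10) (145/9,10) (17,14) (49/3,16) (13,16)]

Clipped polygon: [(13,10) (145/9,10) (17,14) (49/3,16) (13,16)]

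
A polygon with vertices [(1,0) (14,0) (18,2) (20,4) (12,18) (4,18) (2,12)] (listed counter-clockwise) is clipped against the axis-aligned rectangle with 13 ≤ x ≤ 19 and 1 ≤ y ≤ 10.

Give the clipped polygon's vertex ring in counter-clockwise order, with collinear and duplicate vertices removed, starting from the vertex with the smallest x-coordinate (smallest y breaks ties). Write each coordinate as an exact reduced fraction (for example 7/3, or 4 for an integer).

1. After x ≥ 13: [(13,0) (14,0) (18,2) (20,4) (13,65/4)]
2. After x ≤ 19: [(13,0) (14,0) (18,2) (19,3) (19,23/4) (13,65/4)]
3. After y ≥ 1: [(13,1) (16,1) (18,2) (19,3) (19,23/4) (13,65/4)]
4. After y ≤ 10: [(13,10) (13,1) (16,1) (18,2) (19,3) (19,23/4) (116/7,10)]
5. Canonical ring: [(13,1) (16,1) (18,2) (19,3) (19,23/4) (116/7,10) (13,10)]

Clipped polygon: [(13,1) (16,1) (18,2) (19,3) (19,23/4) (116/7,10) (13,10)]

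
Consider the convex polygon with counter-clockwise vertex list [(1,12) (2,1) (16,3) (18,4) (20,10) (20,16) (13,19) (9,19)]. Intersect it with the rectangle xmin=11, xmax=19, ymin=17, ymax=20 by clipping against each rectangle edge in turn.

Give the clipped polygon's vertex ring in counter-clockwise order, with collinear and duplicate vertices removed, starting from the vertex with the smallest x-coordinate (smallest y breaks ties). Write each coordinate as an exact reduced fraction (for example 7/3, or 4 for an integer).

Clipped polygon: [(11,17) (53/3,17) (13,19) (11,19)]

1. After x ≥ 11: [(11,16/7) (16,3) (18,4) (20,10) (20,16) (13,19) (11,19)]
2. After x ≤ 19: [(11,16/7) (16,3) (18,4) (19,7) (19,115/7) (13,19) (11,19)]
3. After y ≥ 17: [(11,17) (53/3,17) (13,19) (11,19)]
4. After y ≤ 20: [(11,17) (53/3,17) (13,19) (11,19)]
5. Canonical ring: [(11,17) (53/3,17) (13,19) (11,19)]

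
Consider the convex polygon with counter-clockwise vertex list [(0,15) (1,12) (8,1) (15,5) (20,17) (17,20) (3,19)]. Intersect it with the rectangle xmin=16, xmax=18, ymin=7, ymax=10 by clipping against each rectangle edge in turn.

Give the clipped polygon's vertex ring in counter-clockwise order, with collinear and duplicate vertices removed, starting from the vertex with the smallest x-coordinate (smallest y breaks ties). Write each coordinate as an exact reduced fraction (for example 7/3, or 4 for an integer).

Clipped polygon: [(16,37/5) (205/12,10) (16,10)]

1. After x ≥ 16: [(16,37/5) (20,17) (17,20) (16,279/14)]
2. After x ≤ 18: [(16,37/5) (18,61/5) (18,19) (17,20) (16,279/14)]
3. After y ≥ 7: [(16,37/5) (18,61/5) (18,19) (17,20) (16,279/14)]
4. After y ≤ 10: [(16,10) (16,37/5) (205/12,10)]
5. Canonical ring: [(16,37/5) (205/12,10) (16,10)]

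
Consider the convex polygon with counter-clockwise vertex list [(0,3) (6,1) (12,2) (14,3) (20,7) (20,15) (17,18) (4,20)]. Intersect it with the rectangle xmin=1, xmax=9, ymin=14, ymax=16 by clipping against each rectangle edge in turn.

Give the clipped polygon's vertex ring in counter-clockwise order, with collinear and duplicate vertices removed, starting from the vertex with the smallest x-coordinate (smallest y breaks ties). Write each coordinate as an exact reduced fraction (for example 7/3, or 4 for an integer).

1. After x ≥ 1: [(1,29/4) (1,8/3) (6,1) (12,2) (14,3) (20,7) (20,15) (17,18) (4,20)]
2. After x ≤ 9: [(1,29/4) (1,8/3) (6,1) (9,3/2) (9,250/13) (4,20)]
3. After y ≥ 14: [(44/17,14) (9,14) (9,250/13) (4,20)]
4. After y ≤ 16: [(52/17,16) (44/17,14) (9,14) (9,16)]
5. Canonical ring: [(44/17,14) (9,14) (9,16) (52/17,16)]

Clipped polygon: [(44/17,14) (9,14) (9,16) (52/17,16)]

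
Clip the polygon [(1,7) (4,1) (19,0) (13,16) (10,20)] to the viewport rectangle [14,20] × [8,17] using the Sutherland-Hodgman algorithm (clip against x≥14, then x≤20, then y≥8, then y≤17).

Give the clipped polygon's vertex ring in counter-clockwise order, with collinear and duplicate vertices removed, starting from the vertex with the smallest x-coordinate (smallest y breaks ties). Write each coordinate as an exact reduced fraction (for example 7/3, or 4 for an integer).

Clipped polygon: [(14,8) (16,8) (14,40/3)]

1. After x ≥ 14: [(14,1/3) (19,0) (14,40/3)]
2. After x ≤ 20: [(14,1/3) (19,0) (14,40/3)]
3. After y ≥ 8: [(14,8) (16,8) (14,40/3)]
4. After y ≤ 17: [(14,8) (16,8) (14,40/3)]
5. Canonical ring: [(14,8) (16,8) (14,40/3)]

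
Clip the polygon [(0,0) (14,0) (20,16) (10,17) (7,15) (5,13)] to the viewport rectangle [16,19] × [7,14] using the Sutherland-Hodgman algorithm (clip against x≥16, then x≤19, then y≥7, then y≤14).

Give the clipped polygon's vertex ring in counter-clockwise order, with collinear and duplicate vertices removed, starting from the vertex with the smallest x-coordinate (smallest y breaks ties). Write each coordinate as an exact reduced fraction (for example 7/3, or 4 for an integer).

1. After x ≥ 16: [(16,16/3) (20,16) (16,82/5)]
2. After x ≤ 19: [(16,16/3) (19,40/3) (19,161/10) (16,82/5)]
3. After y ≥ 7: [(16,7) (133/8,7) (19,40/3) (19,161/10) (16,82/5)]
4. After y ≤ 14: [(16,14) (16,7) (133/8,7) (19,40/3) (19,14)]
5. Canonical ring: [(16,7) (133/8,7) (19,40/3) (19,14) (16,14)]

Clipped polygon: [(16,7) (133/8,7) (19,40/3) (19,14) (16,14)]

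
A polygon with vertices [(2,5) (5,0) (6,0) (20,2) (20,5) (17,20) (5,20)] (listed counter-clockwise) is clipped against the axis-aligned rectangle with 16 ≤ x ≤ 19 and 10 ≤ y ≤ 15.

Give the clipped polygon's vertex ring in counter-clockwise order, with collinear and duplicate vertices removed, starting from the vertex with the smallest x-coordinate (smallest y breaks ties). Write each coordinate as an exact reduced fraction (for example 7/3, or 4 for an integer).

1. After x ≥ 16: [(16,10/7) (20,2) (20,5) (17,20) (16,20)]
2. After x ≤ 19: [(16,10/7) (19,13/7) (19,10) (17,20) (16,20)]
3. After y ≥ 10: [(16,10) (19,10) (19,10) (17,20) (16,20)]
4. After y ≤ 15: [(16,15) (16,10) (19,10) (19,10) (18,15)]
5. Canonical ring: [(16,10) (19,10) (18,15) (16,15)]

Clipped polygon: [(16,10) (19,10) (18,15) (16,15)]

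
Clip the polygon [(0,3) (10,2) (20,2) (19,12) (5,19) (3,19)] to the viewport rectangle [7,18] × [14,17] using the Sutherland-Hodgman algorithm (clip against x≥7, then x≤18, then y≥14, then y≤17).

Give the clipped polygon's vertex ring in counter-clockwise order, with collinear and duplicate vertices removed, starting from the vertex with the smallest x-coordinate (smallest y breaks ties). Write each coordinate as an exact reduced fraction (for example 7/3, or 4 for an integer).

Clipped polygon: [(7,14) (15,14) (9,17) (7,17)]

1. After x ≥ 7: [(7,23/10) (10,2) (20,2) (19,12) (7,18)]
2. After x ≤ 18: [(7,23/10) (10,2) (18,2) (18,25/2) (7,18)]
3. After y ≥ 14: [(7,14) (15,14) (7,18)]
4. After y ≤ 17: [(7,17) (7,14) (15,14) (9,17)]
5. Canonical ring: [(7,14) (15,14) (9,17) (7,17)]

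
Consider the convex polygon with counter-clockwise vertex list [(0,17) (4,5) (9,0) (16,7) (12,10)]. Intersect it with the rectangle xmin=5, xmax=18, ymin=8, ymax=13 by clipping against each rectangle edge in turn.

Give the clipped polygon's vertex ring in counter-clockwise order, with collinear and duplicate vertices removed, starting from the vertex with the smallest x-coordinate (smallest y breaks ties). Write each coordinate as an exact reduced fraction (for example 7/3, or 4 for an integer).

1. After x ≥ 5: [(5,169/12) (5,4) (9,0) (16,7) (12,10)]
2. After x ≤ 18: [(5,169/12) (5,4) (9,0) (16,7) (12,10)]
3. After y ≥ 8: [(5,169/12) (5,8) (44/3,8) (12,10)]
4. After y ≤ 13: [(48/7,13) (5,13) (5,8) (44/3,8) (12,10)]
5. Canonical ring: [(5,8) (44/3,8) (12,10) (48/7,13) (5,13)]

Clipped polygon: [(5,8) (44/3,8) (12,10) (48/7,13) (5,13)]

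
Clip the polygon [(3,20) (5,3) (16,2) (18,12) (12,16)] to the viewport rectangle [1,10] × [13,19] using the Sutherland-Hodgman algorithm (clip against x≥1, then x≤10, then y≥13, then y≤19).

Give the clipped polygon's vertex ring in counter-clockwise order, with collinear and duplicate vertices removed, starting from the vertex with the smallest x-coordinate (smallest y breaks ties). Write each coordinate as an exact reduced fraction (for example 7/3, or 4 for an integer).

1. After x ≥ 1: [(3,20) (5,3) (16,2) (18,12) (12,16)]
2. After x ≤ 10: [(10,152/9) (3,20) (5,3) (10,28/11)]
3. After y ≥ 13: [(10,13) (10,152/9) (3,20) (65/17,13)]
4. After y ≤ 19: [(10,13) (10,152/9) (21/4,19) (53/17,19) (65/17,13)]
5. Canonical ring: [(53/17,19) (65/17,13) (10,13) (10,152/9) (21/4,19)]

Clipped polygon: [(53/17,19) (65/17,13) (10,13) (10,152/9) (21/4,19)]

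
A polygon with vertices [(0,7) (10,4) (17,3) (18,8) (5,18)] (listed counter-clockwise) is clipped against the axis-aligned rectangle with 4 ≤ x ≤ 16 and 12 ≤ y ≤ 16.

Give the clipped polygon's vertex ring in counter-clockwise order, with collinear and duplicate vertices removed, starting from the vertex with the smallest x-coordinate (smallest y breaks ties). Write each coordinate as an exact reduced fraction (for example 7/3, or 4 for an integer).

1. After x ≥ 4: [(4,79/5) (4,29/5) (10,4) (17,3) (18,8) (5,18)]
2. After x ≤ 16: [(4,79/5) (4,29/5) (10,4) (16,22/7) (16,124/13) (5,18)]
3. After y ≥ 12: [(4,79/5) (4,12) (64/5,12) (5,18)]
4. After y ≤ 16: [(45/11,16) (4,79/5) (4,12) (64/5,12) (38/5,16)]
5. Canonical ring: [(4,12) (64/5,12) (38/5,16) (45/11,16) (4,79/5)]

Clipped polygon: [(4,12) (64/5,12) (38/5,16) (45/11,16) (4,79/5)]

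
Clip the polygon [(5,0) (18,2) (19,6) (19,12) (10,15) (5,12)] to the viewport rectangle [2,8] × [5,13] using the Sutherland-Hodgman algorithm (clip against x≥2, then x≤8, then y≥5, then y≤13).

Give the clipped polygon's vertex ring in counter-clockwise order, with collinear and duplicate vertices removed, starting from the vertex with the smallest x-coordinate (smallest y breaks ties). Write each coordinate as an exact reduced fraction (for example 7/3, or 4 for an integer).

1. After x ≥ 2: [(5,0) (18,2) (19,6) (19,12) (10,15) (5,12)]
2. After x ≤ 8: [(5,0) (8,6/13) (8,69/5) (5,12)]
3. After y ≥ 5: [(5,5) (8,5) (8,69/5) (5,12)]
4. After y ≤ 13: [(5,5) (8,5) (8,13) (20/3,13) (5,12)]
5. Canonical ring: [(5,5) (8,5) (8,13) (20/3,13) (5,12)]

Clipped polygon: [(5,5) (8,5) (8,13) (20/3,13) (5,12)]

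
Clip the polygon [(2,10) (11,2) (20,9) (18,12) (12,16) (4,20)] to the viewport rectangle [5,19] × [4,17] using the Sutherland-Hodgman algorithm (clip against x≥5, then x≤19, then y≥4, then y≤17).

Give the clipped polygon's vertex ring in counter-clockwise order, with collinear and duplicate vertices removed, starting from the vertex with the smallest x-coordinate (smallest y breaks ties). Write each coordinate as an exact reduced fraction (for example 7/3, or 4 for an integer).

1. After x ≥ 5: [(5,22/3) (11,2) (20,9) (18,12) (12,16) (5,39/2)]
2. After x ≤ 19: [(5,22/3) (11,2) (19,74/9) (19,21/2) (18,12) (12,16) (5,39/2)]
3. After y ≥ 4: [(5,22/3) (35/4,4) (95/7,4) (19,74/9) (19,21/2) (18,12) (12,16) (5,39/2)]
4. After y ≤ 17: [(5,17) (5,22/3) (35/4,4) (95/7,4) (19,74/9) (19,21/2) (18,12) (12,16) (10,17)]
5. Canonical ring: [(5,22/3) (35/4,4) (95/7,4) (19,74/9) (19,21/2) (18,12) (12,16) (10,17) (5,17)]

Clipped polygon: [(5,22/3) (35/4,4) (95/7,4) (19,74/9) (19,21/2) (18,12) (12,16) (10,17) (5,17)]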